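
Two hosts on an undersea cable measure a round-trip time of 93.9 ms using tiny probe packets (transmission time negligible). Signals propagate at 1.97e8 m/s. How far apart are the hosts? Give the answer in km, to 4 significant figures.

9249 km

One-way propagation = RTT/2 = 46.95 ms.
d = s × t = 197000000 × 0.04695 = 9249 km.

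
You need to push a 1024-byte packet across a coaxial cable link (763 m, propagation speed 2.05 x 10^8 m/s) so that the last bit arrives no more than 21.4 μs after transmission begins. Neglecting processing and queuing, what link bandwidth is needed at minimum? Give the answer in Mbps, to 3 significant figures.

L = 8192 bits.
Propagation delay = 763 / 2.05e+08 = 3.72195 μs.
Transmission budget = 21.4 − 3.72195 = 17.678 μs.
R ≥ L / t_tx = 8192 bits / 1.7678e-05 s = 463 Mbps.

463 Mbps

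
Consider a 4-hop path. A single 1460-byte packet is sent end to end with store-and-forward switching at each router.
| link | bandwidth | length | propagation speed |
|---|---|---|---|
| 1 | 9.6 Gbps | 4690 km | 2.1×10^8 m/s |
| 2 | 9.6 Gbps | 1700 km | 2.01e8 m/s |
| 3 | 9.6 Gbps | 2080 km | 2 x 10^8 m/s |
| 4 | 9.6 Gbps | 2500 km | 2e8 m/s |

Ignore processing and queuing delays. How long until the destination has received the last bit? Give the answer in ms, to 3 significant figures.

L = 1460 × 8 = 11680 bits.
Transmission delay per hop = L/R = 11680/9600000000 = 0.00121667 ms; 4 hops → 0.00486667 ms.
Propagation delays (d/s per hop): 22.3333, 8.45771, 10.4, 12.5 ms; sum = 53.691 ms.
End-to-end = 53.7 ms.

53.7 ms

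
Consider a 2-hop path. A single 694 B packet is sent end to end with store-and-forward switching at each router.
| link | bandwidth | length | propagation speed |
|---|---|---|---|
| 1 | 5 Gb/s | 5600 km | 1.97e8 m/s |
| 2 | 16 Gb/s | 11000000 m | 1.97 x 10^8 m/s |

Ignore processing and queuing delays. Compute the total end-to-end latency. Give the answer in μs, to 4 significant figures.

L = 694 × 8 = 5552 bits.
Transmission delays (L/R per hop): 1.1104, 0.347 μs; sum = 1.4574 μs.
Propagation delays (d/s per hop): 28426.4, 55837.6 μs; sum = 84264 μs.
End-to-end = 84270 μs.

84270 μs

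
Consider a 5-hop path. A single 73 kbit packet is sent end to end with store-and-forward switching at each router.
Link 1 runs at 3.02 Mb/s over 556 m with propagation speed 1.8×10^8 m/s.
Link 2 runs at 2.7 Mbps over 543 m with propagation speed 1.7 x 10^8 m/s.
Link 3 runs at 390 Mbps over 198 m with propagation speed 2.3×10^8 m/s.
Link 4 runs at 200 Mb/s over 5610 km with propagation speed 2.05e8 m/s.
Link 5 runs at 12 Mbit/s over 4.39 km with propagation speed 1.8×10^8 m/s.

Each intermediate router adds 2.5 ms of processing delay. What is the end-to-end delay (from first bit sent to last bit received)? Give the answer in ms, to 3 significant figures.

95.2 ms

L = 73000 bits.
Transmission delays (L/R per hop): 24.1722, 27.037, 0.187179, 0.365, 6.08333 ms; sum = 57.8447 ms.
Propagation delays (d/s per hop): 0.00308889, 0.00319412, 0.00086087, 27.3659, 0.0243889 ms; sum = 27.3974 ms.
Processing at 4 router(s): 4 × 2.5 ms = 10 ms.
End-to-end = 95.2 ms.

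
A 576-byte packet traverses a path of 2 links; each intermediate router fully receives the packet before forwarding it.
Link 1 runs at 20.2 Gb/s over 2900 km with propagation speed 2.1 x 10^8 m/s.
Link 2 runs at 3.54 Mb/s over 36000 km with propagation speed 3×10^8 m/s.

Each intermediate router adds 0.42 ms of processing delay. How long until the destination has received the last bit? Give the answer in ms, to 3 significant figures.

L = 576 × 8 = 4608 bits.
Transmission delays (L/R per hop): 0.000228119, 1.30169 ms; sum = 1.30192 ms.
Propagation delays (d/s per hop): 13.8095, 120 ms; sum = 133.81 ms.
Processing at 1 router(s): 1 × 0.42 ms = 0.42 ms.
End-to-end = 136 ms.

136 ms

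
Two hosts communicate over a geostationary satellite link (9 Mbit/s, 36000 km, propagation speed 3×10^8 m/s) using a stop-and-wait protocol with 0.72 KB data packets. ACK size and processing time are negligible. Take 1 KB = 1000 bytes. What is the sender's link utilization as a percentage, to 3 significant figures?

0.266 %

t_tx = L/R = 5760/9000000 = 0.00064 s.
t_prop = 36000000/300000000 = 0.12 s; RTT = 0.24 s.
Cycle = t_tx + RTT = 0.24064 s.
Utilization = t_tx / cycle = 0.00064/0.24064 = 0.266 %.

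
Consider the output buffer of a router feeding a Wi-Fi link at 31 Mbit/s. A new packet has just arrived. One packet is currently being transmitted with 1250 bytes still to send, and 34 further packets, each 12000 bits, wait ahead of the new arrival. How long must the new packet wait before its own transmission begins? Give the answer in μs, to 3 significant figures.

13500 μs

Each queued packet: L/R = 12000/31000000 = 387.097 μs.
34 queued → 13161.3 μs.
Plus remaining 10000 bits of current packet: 322.581 μs.
Queuing delay = 13500 μs.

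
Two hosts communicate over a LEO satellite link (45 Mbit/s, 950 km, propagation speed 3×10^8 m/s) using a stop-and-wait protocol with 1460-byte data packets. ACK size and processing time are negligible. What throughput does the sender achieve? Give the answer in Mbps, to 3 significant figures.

1.77 Mbps

t_tx = L/R = 11680/45000000 = 0.000259556 s.
t_prop = 950000/300000000 = 0.00316667 s; RTT = 0.00633333 s.
Cycle = t_tx + RTT = 0.00659289 s.
Throughput = L / cycle = 11680 / 0.00659289 = 1.77 Mbps.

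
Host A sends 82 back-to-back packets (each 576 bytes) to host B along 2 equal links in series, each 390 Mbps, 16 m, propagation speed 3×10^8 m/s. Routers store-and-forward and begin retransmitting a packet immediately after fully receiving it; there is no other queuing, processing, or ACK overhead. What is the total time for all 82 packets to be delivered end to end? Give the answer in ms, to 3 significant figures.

Per-hop transmission t_tx = L/R = 4608/390000000 = 0.0118154 ms.
Per-hop propagation t_prop = 16/300000000 = 5.33333e-05 ms.
Pipeline fill: first packet needs 2·t_tx to clear all hops; remaining 81 packets each add one t_tx.
Total = (2+82-1)·t_tx + 2·t_prop = 83·0.0118154 + 2·5.33333e-05 = 0.981 ms.

0.981 ms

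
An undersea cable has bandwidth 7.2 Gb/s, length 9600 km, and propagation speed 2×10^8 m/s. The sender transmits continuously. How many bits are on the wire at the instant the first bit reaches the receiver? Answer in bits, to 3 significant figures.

346000000 bits

Propagation delay = 9600000 / 200000000 = 0.048 s.
BDP = R × t_prop = 7200000000 × 0.048 = 345600000 bits.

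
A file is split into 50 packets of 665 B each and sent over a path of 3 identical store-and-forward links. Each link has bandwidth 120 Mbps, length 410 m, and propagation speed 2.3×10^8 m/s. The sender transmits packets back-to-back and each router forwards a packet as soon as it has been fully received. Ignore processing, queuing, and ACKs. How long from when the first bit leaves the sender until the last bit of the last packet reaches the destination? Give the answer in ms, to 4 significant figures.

Per-hop transmission t_tx = L/R = 5320/120000000 = 0.0443333 ms.
Per-hop propagation t_prop = 410/2.3e+08 = 0.00178261 ms.
Pipeline fill: first packet needs 3·t_tx to clear all hops; remaining 49 packets each add one t_tx.
Total = (3+50-1)·t_tx + 3·t_prop = 52·0.0443333 + 3·0.00178261 = 2.311 ms.

2.311 ms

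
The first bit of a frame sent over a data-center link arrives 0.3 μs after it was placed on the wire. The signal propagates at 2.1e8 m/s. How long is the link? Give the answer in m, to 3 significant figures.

63.0 m

d = s × t_prop = 210000000 × 3e-07 = 63.0 m.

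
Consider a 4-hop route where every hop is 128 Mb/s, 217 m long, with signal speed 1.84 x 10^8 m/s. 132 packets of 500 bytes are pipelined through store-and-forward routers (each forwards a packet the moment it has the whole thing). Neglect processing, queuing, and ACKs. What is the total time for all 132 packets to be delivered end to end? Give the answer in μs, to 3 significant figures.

4220 μs

Per-hop transmission t_tx = L/R = 4000/128000000 = 31.25 μs.
Per-hop propagation t_prop = 217/184000000 = 1.17935 μs.
Pipeline fill: first packet needs 4·t_tx to clear all hops; remaining 131 packets each add one t_tx.
Total = (4+132-1)·t_tx + 4·t_prop = 135·31.25 + 4·1.17935 = 4220 μs.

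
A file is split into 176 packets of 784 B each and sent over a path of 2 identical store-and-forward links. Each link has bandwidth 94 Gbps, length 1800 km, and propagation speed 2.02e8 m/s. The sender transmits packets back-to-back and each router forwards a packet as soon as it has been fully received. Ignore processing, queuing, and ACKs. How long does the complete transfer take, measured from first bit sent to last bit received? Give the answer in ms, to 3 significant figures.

17.8 ms

Per-hop transmission t_tx = L/R = 6272/94000000000 = 6.67234e-05 ms.
Per-hop propagation t_prop = 1800000/202000000 = 8.91089 ms.
Pipeline fill: first packet needs 2·t_tx to clear all hops; remaining 175 packets each add one t_tx.
Total = (2+176-1)·t_tx + 2·t_prop = 177·6.67234e-05 + 2·8.91089 = 17.8 ms.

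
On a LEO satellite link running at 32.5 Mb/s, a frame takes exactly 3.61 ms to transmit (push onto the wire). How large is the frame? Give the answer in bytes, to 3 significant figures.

14700 bytes

L = R × t_tx = 32500000 b/s × 0.00361 s = 117325 bits.
In bytes: 117325 / 8 = 14700 bytes.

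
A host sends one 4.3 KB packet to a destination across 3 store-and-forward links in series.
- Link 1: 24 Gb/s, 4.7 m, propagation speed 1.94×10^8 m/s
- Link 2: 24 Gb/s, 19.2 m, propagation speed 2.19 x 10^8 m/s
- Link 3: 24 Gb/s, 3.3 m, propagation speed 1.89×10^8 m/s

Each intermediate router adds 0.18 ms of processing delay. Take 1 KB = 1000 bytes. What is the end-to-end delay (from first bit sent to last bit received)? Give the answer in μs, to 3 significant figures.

364 μs

L = 34400 bits.
Transmission delay per hop = L/R = 34400/24000000000 = 1.43333 μs; 3 hops → 4.3 μs.
Propagation delays (d/s per hop): 0.0242268, 0.0876712, 0.0174603 μs; sum = 0.129358 μs.
Processing at 2 router(s): 2 × 0.18 ms = 360 μs.
End-to-end = 364 μs.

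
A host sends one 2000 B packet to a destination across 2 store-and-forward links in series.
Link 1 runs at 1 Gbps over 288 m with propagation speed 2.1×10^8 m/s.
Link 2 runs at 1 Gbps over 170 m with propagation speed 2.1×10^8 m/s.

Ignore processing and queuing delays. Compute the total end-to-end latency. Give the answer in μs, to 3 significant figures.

34.2 μs

L = 2000 × 8 = 16000 bits.
Transmission delay per hop = L/R = 16000/1000000000 = 16 μs; 2 hops → 32 μs.
Propagation delays (d/s per hop): 1.37143, 0.809524 μs; sum = 2.18095 μs.
End-to-end = 34.2 μs.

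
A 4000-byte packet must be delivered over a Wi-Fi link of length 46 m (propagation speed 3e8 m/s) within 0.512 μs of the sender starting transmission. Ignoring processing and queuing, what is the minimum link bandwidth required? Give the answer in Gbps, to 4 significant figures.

89.22 Gbps

L = 32000 bits.
Propagation delay = 46 / 300000000 = 0.153333 μs.
Transmission budget = 0.512 − 0.153333 = 0.358667 μs.
R ≥ L / t_tx = 32000 bits / 3.58667e-07 s = 89.22 Gbps.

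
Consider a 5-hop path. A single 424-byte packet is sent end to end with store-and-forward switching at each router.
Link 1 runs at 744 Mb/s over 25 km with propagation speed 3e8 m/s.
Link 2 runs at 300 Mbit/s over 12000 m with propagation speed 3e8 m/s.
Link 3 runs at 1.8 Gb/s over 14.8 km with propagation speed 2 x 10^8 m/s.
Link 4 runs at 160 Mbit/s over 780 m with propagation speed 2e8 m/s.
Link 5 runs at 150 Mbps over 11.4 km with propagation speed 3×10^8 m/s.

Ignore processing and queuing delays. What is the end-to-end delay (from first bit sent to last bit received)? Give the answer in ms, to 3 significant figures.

L = 424 × 8 = 3392 bits.
Transmission delays (L/R per hop): 0.00455914, 0.0113067, 0.00188444, 0.0212, 0.0226133 ms; sum = 0.0615636 ms.
Propagation delays (d/s per hop): 0.0833333, 0.04, 0.074, 0.0039, 0.038 ms; sum = 0.239233 ms.
End-to-end = 0.301 ms.

0.301 ms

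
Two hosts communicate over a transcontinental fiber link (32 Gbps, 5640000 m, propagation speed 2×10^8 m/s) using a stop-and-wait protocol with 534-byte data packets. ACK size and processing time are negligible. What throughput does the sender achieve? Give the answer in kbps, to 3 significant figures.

t_tx = L/R = 4272/32000000000 = 1.335e-07 s.
t_prop = 5640000/200000000 = 0.0282 s; RTT = 0.0564 s.
Cycle = t_tx + RTT = 0.0564001 s.
Throughput = L / cycle = 4272 / 0.0564001 = 75.7 kbps.

75.7 kbps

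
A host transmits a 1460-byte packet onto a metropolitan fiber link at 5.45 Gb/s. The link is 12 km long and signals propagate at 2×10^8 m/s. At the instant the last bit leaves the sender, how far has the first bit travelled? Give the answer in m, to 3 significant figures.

t_tx = L/R = 11680/5450000000 = 2.14312e-06 s.
Distance = s × t_tx = 200000000 × 2.14312e-06 = 429 m.

429 m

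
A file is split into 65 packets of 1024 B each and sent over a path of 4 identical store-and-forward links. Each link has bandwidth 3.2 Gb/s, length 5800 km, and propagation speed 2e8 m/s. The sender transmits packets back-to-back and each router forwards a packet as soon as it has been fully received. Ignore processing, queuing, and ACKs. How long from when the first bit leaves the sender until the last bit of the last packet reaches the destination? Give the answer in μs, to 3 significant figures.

Per-hop transmission t_tx = L/R = 8192/3200000000 = 2.56 μs.
Per-hop propagation t_prop = 5800000/200000000 = 29000 μs.
Pipeline fill: first packet needs 4·t_tx to clear all hops; remaining 64 packets each add one t_tx.
Total = (4+65-1)·t_tx + 4·t_prop = 68·2.56 + 4·29000 = 116000 μs.

116000 μs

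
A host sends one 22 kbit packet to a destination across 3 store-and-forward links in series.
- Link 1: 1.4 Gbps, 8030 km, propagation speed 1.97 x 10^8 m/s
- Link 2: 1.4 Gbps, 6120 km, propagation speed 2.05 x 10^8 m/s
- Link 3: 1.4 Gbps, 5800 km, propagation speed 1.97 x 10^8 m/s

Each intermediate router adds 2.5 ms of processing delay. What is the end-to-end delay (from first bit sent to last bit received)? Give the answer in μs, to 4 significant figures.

L = 22000 bits.
Transmission delay per hop = L/R = 22000/1400000000 = 15.7143 μs; 3 hops → 47.1429 μs.
Propagation delays (d/s per hop): 40761.4, 29853.7, 29441.6 μs; sum = 100057 μs.
Processing at 2 router(s): 2 × 2.5 ms = 5000 μs.
End-to-end = 105100 μs.

105100 μs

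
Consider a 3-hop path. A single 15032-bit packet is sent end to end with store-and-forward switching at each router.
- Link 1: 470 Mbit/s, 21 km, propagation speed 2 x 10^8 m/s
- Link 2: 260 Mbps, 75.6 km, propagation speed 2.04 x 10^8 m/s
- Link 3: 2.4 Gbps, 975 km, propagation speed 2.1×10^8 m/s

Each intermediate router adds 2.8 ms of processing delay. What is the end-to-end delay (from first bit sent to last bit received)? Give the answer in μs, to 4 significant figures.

Transmission delays (L/R per hop): 31.983, 57.8154, 6.26333 μs; sum = 96.0617 μs.
Propagation delays (d/s per hop): 105, 370.588, 4642.86 μs; sum = 5118.45 μs.
Processing at 2 router(s): 2 × 2.8 ms = 5600 μs.
End-to-end = 10810 μs.

10810 μs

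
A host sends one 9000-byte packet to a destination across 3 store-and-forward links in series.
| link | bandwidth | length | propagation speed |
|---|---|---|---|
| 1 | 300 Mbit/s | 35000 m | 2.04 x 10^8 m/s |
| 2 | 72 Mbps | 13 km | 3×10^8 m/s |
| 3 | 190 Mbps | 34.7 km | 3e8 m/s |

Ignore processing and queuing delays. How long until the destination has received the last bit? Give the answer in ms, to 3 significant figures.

L = 9000 × 8 = 72000 bits.
Transmission delays (L/R per hop): 0.24, 1, 0.378947 ms; sum = 1.61895 ms.
Propagation delays (d/s per hop): 0.171569, 0.0433333, 0.115667 ms; sum = 0.330569 ms.
End-to-end = 1.95 ms.

1.95 ms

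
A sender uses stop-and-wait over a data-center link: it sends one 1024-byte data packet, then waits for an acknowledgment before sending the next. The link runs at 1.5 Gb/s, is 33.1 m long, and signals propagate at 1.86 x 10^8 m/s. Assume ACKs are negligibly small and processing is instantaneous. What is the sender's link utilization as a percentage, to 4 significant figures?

t_tx = L/R = 8192/1500000000 = 5.46133e-06 s.
t_prop = 33.1/186000000 = 1.77957e-07 s; RTT = 3.55914e-07 s.
Cycle = t_tx + RTT = 5.81725e-06 s.
Utilization = t_tx / cycle = 5.46133e-06/5.81725e-06 = 93.88 %.

93.88 %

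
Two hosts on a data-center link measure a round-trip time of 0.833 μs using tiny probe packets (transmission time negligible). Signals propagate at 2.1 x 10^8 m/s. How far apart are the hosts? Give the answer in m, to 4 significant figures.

87.47 m

One-way propagation = RTT/2 = 0.4165 μs.
d = s × t = 210000000 × 4.165e-07 = 87.47 m.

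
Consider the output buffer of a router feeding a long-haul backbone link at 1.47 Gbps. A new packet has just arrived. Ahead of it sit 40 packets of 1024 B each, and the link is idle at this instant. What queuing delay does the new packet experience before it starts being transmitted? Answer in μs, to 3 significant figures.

Each queued packet: L/R = 8192/1470000000 = 5.57279 μs.
40 queued → 222.912 μs.
Queuing delay = 223 μs.

223 μs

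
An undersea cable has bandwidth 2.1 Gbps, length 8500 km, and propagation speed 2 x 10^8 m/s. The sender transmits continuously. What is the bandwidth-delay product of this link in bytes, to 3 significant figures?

Propagation delay = 8500000 / 200000000 = 0.0425 s.
BDP = R × t_prop = 2100000000 × 0.0425 = 89250000 bits.
In bytes: 89250000/8 = 11200000 bytes.

11200000 bytes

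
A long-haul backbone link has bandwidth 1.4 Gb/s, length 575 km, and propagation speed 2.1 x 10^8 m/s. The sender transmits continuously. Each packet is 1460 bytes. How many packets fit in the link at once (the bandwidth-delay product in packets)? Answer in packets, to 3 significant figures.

328 packets

Propagation delay = 575000 / 210000000 = 0.0027381 s.
BDP = R × t_prop = 1400000000 × 0.0027381 = 3833330 bits.
In packets of 11680 bits: 328 packets.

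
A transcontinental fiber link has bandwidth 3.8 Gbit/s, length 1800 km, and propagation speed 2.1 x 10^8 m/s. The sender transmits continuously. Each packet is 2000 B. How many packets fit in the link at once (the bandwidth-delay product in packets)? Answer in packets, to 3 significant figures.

2040 packets

Propagation delay = 1800000 / 210000000 = 0.00857143 s.
BDP = R × t_prop = 3800000000 × 0.00857143 = 32571400 bits.
In packets of 16000 bits: 2040 packets.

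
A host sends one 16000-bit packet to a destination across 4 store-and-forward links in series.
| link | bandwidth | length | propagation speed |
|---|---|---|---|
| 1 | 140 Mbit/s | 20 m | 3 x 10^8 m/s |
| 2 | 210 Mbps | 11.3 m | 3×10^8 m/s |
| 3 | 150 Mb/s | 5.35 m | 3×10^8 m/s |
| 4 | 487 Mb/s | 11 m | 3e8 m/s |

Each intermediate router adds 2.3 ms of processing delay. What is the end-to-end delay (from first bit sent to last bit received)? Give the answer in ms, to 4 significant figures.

7.230 ms

Transmission delays (L/R per hop): 0.114286, 0.0761905, 0.106667, 0.0328542 ms; sum = 0.329997 ms.
Propagation delays (d/s per hop): 6.66667e-05, 3.76667e-05, 1.78333e-05, 3.66667e-05 ms; sum = 0.000158833 ms.
Processing at 3 router(s): 3 × 2.3 ms = 6.9 ms.
End-to-end = 7.230 ms.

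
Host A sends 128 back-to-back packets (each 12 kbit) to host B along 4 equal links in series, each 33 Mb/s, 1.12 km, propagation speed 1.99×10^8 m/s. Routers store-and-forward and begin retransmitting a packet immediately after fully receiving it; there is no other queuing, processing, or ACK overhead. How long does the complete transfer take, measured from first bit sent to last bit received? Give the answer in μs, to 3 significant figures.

47700 μs

Per-hop transmission t_tx = L/R = 12000/33000000 = 363.636 μs.
Per-hop propagation t_prop = 1120/199000000 = 5.62814 μs.
Pipeline fill: first packet needs 4·t_tx to clear all hops; remaining 127 packets each add one t_tx.
Total = (4+128-1)·t_tx + 4·t_prop = 131·363.636 + 4·5.62814 = 47700 μs.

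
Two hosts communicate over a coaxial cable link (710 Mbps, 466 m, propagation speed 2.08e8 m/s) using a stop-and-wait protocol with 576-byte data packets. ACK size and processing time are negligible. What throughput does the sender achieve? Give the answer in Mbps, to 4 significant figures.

420.0 Mbps

t_tx = L/R = 4608/710000000 = 6.49014e-06 s.
t_prop = 466/208000000 = 2.24038e-06 s; RTT = 4.48077e-06 s.
Cycle = t_tx + RTT = 1.09709e-05 s.
Throughput = L / cycle = 4608 / 1.09709e-05 = 420.0 Mbps.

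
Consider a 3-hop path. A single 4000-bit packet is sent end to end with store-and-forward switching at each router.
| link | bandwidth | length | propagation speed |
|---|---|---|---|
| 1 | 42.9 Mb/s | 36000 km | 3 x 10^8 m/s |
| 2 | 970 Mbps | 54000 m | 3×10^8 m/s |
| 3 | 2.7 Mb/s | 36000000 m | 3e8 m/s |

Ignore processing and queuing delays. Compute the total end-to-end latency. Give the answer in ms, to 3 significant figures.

242 ms

Transmission delays (L/R per hop): 0.0932401, 0.00412371, 1.48148 ms; sum = 1.57885 ms.
Propagation delays (d/s per hop): 120, 0.18, 120 ms; sum = 240.18 ms.
End-to-end = 242 ms.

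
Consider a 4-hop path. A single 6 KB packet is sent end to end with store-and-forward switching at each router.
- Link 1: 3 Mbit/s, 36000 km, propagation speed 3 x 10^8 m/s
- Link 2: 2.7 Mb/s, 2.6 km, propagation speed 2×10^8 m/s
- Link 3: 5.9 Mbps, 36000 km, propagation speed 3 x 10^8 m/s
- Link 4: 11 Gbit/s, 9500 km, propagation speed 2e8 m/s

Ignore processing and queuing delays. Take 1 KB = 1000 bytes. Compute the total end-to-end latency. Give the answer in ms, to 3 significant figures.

L = 48000 bits.
Transmission delays (L/R per hop): 16, 17.7778, 8.13559, 0.00436364 ms; sum = 41.9177 ms.
Propagation delays (d/s per hop): 120, 0.013, 120, 47.5 ms; sum = 287.513 ms.
End-to-end = 329 ms.

329 ms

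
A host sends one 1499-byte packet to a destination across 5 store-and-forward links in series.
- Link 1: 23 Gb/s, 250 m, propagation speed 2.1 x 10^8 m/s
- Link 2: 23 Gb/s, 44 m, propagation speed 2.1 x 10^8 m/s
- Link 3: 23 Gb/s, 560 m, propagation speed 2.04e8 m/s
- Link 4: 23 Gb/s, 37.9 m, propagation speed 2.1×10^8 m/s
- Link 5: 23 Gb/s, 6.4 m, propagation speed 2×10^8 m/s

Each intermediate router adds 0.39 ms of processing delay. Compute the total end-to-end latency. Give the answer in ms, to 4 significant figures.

1.567 ms

L = 1499 × 8 = 11992 bits.
Transmission delay per hop = L/R = 11992/23000000000 = 0.000521391 ms; 5 hops → 0.00260696 ms.
Propagation delays (d/s per hop): 0.00119048, 0.000209524, 0.0027451, 0.000180476, 3.2e-05 ms; sum = 0.00435757 ms.
Processing at 4 router(s): 4 × 0.39 ms = 1.56 ms.
End-to-end = 1.567 ms.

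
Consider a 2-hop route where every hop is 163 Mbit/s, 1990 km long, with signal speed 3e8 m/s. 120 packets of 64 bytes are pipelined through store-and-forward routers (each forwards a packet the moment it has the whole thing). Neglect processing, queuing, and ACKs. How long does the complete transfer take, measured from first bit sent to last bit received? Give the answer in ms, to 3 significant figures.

13.6 ms

Per-hop transmission t_tx = L/R = 512/163000000 = 0.0031411 ms.
Per-hop propagation t_prop = 1990000/300000000 = 6.63333 ms.
Pipeline fill: first packet needs 2·t_tx to clear all hops; remaining 119 packets each add one t_tx.
Total = (2+120-1)·t_tx + 2·t_prop = 121·0.0031411 + 2·6.63333 = 13.6 ms.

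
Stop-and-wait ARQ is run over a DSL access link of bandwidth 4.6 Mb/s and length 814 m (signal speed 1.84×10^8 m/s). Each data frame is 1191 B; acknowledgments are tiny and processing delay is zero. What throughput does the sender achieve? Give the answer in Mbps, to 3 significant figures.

4.58 Mbps

t_tx = L/R = 9528/4600000 = 0.0020713 s.
t_prop = 814/184000000 = 4.42391e-06 s; RTT = 8.84783e-06 s.
Cycle = t_tx + RTT = 0.00208015 s.
Throughput = L / cycle = 9528 / 0.00208015 = 4.58 Mbps.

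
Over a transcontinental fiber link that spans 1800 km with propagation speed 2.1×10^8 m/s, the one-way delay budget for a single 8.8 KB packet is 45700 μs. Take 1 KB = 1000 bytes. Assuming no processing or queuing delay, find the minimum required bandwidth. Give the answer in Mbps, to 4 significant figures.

1.896 Mbps

L = 70400 bits.
Propagation delay = 1800000 / 210000000 = 8571.43 μs.
Transmission budget = 45700 − 8571.43 = 37128.6 μs.
R ≥ L / t_tx = 70400 bits / 0.0371286 s = 1.896 Mbps.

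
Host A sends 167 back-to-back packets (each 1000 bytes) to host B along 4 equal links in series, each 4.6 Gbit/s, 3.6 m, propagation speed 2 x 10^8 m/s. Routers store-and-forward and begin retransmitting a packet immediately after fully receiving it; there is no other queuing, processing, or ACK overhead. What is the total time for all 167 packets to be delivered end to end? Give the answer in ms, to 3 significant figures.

0.296 ms

Per-hop transmission t_tx = L/R = 8000/4600000000 = 0.00173913 ms.
Per-hop propagation t_prop = 3.6/200000000 = 1.8e-05 ms.
Pipeline fill: first packet needs 4·t_tx to clear all hops; remaining 166 packets each add one t_tx.
Total = (4+167-1)·t_tx + 4·t_prop = 170·0.00173913 + 4·1.8e-05 = 0.296 ms.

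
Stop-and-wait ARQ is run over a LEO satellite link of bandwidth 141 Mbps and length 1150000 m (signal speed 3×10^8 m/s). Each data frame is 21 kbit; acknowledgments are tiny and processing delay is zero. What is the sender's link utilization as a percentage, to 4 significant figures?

t_tx = L/R = 21000/141000000 = 0.000148936 s.
t_prop = 1150000/300000000 = 0.00383333 s; RTT = 0.00766667 s.
Cycle = t_tx + RTT = 0.0078156 s.
Utilization = t_tx / cycle = 0.000148936/0.0078156 = 1.906 %.

1.906 %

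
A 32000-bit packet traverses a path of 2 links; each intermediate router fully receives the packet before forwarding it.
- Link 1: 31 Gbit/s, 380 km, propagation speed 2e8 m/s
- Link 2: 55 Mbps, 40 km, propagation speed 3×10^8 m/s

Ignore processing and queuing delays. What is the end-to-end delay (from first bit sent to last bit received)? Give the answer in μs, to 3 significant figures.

2620 μs

Transmission delays (L/R per hop): 1.03226, 581.818 μs; sum = 582.85 μs.
Propagation delays (d/s per hop): 1900, 133.333 μs; sum = 2033.33 μs.
End-to-end = 2620 μs.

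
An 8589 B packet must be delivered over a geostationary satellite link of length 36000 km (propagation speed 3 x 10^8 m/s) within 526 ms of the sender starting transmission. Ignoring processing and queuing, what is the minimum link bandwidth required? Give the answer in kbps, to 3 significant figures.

L = 68712 bits.
Propagation delay = 36000000 / 300000000 = 120 ms.
Transmission budget = 526 − 120 = 406 ms.
R ≥ L / t_tx = 68712 bits / 0.406 s = 169 kbps.

169 kbps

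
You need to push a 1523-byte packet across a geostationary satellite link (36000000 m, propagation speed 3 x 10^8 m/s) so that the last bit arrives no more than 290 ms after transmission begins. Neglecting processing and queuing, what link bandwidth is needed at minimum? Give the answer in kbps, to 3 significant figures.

L = 12184 bits.
Propagation delay = 36000000 / 300000000 = 120 ms.
Transmission budget = 290 − 120 = 170 ms.
R ≥ L / t_tx = 12184 bits / 0.17 s = 71.7 kbps.

71.7 kbps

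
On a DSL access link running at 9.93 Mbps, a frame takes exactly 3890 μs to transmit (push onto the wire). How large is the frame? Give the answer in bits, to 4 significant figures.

L = R × t_tx = 9930000 b/s × 0.00389 s = 38627.7 bits.

38630 bits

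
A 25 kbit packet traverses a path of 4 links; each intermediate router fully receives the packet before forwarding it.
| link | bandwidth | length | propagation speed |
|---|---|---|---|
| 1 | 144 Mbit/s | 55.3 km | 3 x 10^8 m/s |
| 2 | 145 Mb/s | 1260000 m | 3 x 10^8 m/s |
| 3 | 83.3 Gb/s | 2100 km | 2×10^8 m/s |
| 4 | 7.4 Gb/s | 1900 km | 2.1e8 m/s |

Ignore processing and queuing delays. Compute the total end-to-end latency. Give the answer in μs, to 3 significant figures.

24300 μs

L = 25000 bits.
Transmission delays (L/R per hop): 173.611, 172.414, 0.30012, 3.37838 μs; sum = 349.703 μs.
Propagation delays (d/s per hop): 184.333, 4200, 10500, 9047.62 μs; sum = 23932 μs.
End-to-end = 24300 μs.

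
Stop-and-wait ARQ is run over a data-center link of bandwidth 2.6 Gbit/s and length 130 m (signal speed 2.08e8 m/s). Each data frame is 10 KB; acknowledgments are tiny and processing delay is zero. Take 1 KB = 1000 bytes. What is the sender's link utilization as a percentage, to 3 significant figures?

t_tx = L/R = 80000/2600000000 = 3.07692e-05 s.
t_prop = 130/208000000 = 6.25e-07 s; RTT = 1.25e-06 s.
Cycle = t_tx + RTT = 3.20192e-05 s.
Utilization = t_tx / cycle = 3.07692e-05/3.20192e-05 = 96.1 %.

96.1 %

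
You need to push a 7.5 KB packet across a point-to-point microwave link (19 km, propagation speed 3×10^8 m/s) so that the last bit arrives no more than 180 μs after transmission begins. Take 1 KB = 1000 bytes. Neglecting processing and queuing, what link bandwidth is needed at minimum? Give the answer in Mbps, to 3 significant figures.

L = 60000 bits.
Propagation delay = 19000 / 300000000 = 63.3333 μs.
Transmission budget = 180 − 63.3333 = 116.667 μs.
R ≥ L / t_tx = 60000 bits / 0.000116667 s = 514 Mbps.

514 Mbps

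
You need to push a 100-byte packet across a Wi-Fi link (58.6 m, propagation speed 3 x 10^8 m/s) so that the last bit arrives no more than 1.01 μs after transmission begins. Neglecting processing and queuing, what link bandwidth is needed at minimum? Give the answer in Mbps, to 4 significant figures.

982.0 Mbps

L = 800 bits.
Propagation delay = 58.6 / 300000000 = 0.195333 μs.
Transmission budget = 1.01 − 0.195333 = 0.814667 μs.
R ≥ L / t_tx = 800 bits / 8.14667e-07 s = 982.0 Mbps.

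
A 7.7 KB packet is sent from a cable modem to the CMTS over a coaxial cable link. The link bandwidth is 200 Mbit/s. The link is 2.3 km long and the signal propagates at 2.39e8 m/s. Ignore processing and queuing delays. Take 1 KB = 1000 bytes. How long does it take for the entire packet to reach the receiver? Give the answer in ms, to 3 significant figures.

0.318 ms

L = 61600 bits.
Transmission delay = L/R = 61600 / 200000000 = 0.308 ms.
Propagation delay = d/s = 2300 m / 239000000 m/s = 0.00962343 ms.
Total = 0.318 ms.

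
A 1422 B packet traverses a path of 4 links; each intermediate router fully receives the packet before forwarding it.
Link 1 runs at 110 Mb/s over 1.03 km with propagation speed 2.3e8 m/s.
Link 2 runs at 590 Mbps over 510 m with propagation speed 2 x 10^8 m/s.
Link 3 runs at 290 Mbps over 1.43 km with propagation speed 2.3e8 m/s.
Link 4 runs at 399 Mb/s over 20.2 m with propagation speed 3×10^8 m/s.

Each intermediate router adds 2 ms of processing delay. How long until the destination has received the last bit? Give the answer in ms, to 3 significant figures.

L = 1422 × 8 = 11376 bits.
Transmission delays (L/R per hop): 0.103418, 0.0192814, 0.0392276, 0.0285113 ms; sum = 0.190438 ms.
Propagation delays (d/s per hop): 0.00447826, 0.00255, 0.00621739, 6.73333e-05 ms; sum = 0.013313 ms.
Processing at 3 router(s): 3 × 2 ms = 6 ms.
End-to-end = 6.20 ms.

6.20 ms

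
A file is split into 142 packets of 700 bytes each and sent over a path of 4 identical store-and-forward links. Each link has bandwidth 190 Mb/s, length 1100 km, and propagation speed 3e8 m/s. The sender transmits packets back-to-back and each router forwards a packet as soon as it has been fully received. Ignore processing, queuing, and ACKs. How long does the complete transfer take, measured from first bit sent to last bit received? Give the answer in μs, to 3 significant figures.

18900 μs

Per-hop transmission t_tx = L/R = 5600/190000000 = 29.4737 μs.
Per-hop propagation t_prop = 1100000/300000000 = 3666.67 μs.
Pipeline fill: first packet needs 4·t_tx to clear all hops; remaining 141 packets each add one t_tx.
Total = (4+142-1)·t_tx + 4·t_prop = 145·29.4737 + 4·3666.67 = 18900 μs.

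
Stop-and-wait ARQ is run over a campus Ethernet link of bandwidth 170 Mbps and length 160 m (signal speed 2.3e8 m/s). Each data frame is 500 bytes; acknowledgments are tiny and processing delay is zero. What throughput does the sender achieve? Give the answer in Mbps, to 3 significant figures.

161 Mbps

t_tx = L/R = 4000/170000000 = 2.35294e-05 s.
t_prop = 160/2.3e+08 = 6.95652e-07 s; RTT = 1.3913e-06 s.
Cycle = t_tx + RTT = 2.49207e-05 s.
Throughput = L / cycle = 4000 / 2.49207e-05 = 161 Mbps.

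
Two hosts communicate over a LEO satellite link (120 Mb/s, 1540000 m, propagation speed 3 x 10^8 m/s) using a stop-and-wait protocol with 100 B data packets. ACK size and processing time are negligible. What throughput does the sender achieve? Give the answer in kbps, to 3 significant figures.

t_tx = L/R = 800/120000000 = 6.66667e-06 s.
t_prop = 1540000/300000000 = 0.00513333 s; RTT = 0.0102667 s.
Cycle = t_tx + RTT = 0.0102733 s.
Throughput = L / cycle = 800 / 0.0102733 = 77.9 kbps.

77.9 kbps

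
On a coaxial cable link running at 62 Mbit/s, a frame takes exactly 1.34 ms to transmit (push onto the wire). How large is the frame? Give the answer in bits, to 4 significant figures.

L = R × t_tx = 62000000 b/s × 0.00134 s = 83080 bits.

83080 bits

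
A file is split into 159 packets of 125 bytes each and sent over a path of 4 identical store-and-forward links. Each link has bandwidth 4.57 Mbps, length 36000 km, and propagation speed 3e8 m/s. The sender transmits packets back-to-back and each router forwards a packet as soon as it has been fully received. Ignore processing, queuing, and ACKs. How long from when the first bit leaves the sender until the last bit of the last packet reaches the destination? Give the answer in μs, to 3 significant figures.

515000 μs

Per-hop transmission t_tx = L/R = 1000/4570000 = 218.818 μs.
Per-hop propagation t_prop = 36000000/300000000 = 120000 μs.
Pipeline fill: first packet needs 4·t_tx to clear all hops; remaining 158 packets each add one t_tx.
Total = (4+159-1)·t_tx + 4·t_prop = 162·218.818 + 4·120000 = 515000 μs.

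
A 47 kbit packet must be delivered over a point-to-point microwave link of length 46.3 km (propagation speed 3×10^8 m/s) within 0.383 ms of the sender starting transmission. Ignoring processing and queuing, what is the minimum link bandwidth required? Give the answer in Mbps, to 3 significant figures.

Propagation delay = 46300 / 300000000 = 0.154333 ms.
Transmission budget = 0.383 − 0.154333 = 0.228667 ms.
R ≥ L / t_tx = 47000 bits / 0.000228667 s = 206 Mbps.

206 Mbps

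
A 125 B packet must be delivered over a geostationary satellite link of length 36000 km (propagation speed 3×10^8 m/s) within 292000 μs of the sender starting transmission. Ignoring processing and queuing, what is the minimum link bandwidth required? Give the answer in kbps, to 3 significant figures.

5.81 kbps

L = 1000 bits.
Propagation delay = 36000000 / 300000000 = 120000 μs.
Transmission budget = 292000 − 120000 = 172000 μs.
R ≥ L / t_tx = 1000 bits / 0.172 s = 5.81 kbps.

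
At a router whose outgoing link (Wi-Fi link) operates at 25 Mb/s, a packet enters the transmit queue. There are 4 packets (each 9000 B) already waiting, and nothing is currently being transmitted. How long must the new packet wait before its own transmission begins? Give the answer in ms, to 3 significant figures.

Each queued packet: L/R = 72000/25000000 = 2.88 ms.
4 queued → 11.52 ms.
Queuing delay = 11.5 ms.

11.5 ms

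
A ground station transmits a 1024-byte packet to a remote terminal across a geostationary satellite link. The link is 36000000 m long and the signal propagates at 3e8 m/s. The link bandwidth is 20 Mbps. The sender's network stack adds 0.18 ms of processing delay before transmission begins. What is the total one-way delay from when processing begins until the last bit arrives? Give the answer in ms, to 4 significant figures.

L = 1024 × 8 = 8192 bits.
Transmission delay = L/R = 8192 / 20000000 = 0.4096 ms.
Propagation delay = d/s = 36000000 m / 300000000 m/s = 120 ms.
Plus processing delay 0.18 ms = 0.18 ms.
Total = 120.6 ms.

120.6 ms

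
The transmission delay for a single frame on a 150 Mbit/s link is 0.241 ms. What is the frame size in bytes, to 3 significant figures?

L = R × t_tx = 150000000 b/s × 0.000241 s = 36150 bits.
In bytes: 36150 / 8 = 4520 bytes.

4520 bytes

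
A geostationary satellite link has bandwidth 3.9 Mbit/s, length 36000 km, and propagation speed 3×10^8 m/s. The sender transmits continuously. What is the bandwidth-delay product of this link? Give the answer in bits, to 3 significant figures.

468000 bits

Propagation delay = 36000000 / 300000000 = 0.12 s.
BDP = R × t_prop = 3900000 × 0.12 = 468000 bits.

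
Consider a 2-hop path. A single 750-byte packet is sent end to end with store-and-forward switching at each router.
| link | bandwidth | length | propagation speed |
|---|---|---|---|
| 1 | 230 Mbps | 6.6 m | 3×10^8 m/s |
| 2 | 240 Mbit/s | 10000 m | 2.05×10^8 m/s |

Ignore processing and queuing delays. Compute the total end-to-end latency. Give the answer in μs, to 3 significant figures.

99.9 μs

L = 750 × 8 = 6000 bits.
Transmission delays (L/R per hop): 26.087, 25 μs; sum = 51.087 μs.
Propagation delays (d/s per hop): 0.022, 48.7805 μs; sum = 48.8025 μs.
End-to-end = 99.9 μs.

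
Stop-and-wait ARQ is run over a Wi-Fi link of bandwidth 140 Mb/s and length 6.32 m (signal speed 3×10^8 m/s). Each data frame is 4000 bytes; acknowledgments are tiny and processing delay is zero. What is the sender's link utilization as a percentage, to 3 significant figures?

t_tx = L/R = 32000/140000000 = 0.000228571 s.
t_prop = 6.32/300000000 = 2.10667e-08 s; RTT = 4.21333e-08 s.
Cycle = t_tx + RTT = 0.000228614 s.
Utilization = t_tx / cycle = 0.000228571/0.000228614 = 100 %.

100 %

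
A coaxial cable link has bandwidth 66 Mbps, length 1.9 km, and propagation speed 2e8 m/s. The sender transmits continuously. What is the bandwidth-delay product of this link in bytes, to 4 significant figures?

Propagation delay = 1900 / 200000000 = 9.5e-06 s.
BDP = R × t_prop = 66000000 × 9.5e-06 = 627 bits.
In bytes: 627/8 = 78.38 bytes.

78.38 bytes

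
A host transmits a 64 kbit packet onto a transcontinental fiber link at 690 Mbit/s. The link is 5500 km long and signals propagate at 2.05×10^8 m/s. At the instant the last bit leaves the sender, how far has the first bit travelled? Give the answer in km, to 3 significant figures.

t_tx = L/R = 64000/690000000 = 9.27536e-05 s.
Distance = s × t_tx = 2.05e+08 × 9.27536e-05 = 19.0 km.

19.0 km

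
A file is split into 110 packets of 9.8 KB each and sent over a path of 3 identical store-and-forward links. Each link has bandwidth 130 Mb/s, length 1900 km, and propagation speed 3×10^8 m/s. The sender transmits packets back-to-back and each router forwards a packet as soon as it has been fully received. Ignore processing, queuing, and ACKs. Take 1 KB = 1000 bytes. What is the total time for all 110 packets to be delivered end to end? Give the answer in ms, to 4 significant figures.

Per-hop transmission t_tx = L/R = 78400/130000000 = 0.603077 ms.
Per-hop propagation t_prop = 1900000/300000000 = 6.33333 ms.
Pipeline fill: first packet needs 3·t_tx to clear all hops; remaining 109 packets each add one t_tx.
Total = (3+110-1)·t_tx + 3·t_prop = 112·0.603077 + 3·6.33333 = 86.54 ms.

86.54 ms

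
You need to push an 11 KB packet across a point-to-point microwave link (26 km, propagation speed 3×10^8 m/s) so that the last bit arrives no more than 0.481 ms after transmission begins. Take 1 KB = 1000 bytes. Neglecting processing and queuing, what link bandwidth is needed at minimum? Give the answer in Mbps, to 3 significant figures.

223 Mbps

L = 88000 bits.
Propagation delay = 26000 / 300000000 = 0.0866667 ms.
Transmission budget = 0.481 − 0.0866667 = 0.394333 ms.
R ≥ L / t_tx = 88000 bits / 0.000394333 s = 223 Mbps.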